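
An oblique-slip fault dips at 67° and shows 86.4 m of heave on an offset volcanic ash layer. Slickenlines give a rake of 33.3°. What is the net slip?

403 m

dip-slip = heave / cos(dip) = 86.4 / cos(67°) = 221.1 m
net slip = dip-slip / sin(rake) = 221.1 / sin(33.3°) = 403 m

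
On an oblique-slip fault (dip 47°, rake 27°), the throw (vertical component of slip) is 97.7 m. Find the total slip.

294 m

dip-slip = throw / sin(dip) = 97.7 / sin(47°) = 133.6 m
net slip = dip-slip / sin(rake) = 133.6 / sin(27°) = 294 m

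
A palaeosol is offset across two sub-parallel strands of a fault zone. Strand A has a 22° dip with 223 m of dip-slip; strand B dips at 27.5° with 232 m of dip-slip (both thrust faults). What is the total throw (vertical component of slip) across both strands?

191 m

throw_A = 223 × sin(22°) = 83.54 m
throw_B = 232 × sin(27.5°) = 107.1 m
total = 83.54 + 107.1 = 191 m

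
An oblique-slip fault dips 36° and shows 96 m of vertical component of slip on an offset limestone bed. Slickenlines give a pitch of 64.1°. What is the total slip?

dip-slip = throw / sin(dip) = 96 / sin(36°) = 163.3 m
net slip = dip-slip / sin(rake) = 163.3 / sin(64.1°) = 182 m

182 m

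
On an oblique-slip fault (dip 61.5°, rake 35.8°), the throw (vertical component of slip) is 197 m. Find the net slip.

383 m

dip-slip = throw / sin(dip) = 197 / sin(61.5°) = 224.2 m
net slip = dip-slip / sin(rake) = 224.2 / sin(35.8°) = 383 m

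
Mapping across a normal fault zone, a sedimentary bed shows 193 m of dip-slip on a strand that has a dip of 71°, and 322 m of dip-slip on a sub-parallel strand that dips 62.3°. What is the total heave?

heave_A = 193 × cos(71°) = 62.83 m
heave_B = 322 × cos(62.3°) = 149.7 m
total = 62.83 + 149.7 = 213 m

213 m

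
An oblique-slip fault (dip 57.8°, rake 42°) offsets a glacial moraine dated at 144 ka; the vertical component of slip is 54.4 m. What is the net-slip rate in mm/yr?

dip-slip = throw / sin(dip) = 54.4 / sin(57.8°) = 64.29 m
net slip = dip-slip / sin(rake) = 64.29 / sin(42°) = 96.08 m
rate = 96.08 m / 144 ka = 0.000667 m/yr = 0.667 mm/yr

0.667 mm/yr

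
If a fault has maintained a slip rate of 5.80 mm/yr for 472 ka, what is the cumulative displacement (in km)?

slip = rate × time = 5.80 mm/yr × 472 ka = 2740 m = 2.74 km

2.74 km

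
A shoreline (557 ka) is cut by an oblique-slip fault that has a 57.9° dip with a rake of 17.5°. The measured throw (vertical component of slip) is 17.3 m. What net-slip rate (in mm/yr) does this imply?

dip-slip = throw / sin(dip) = 17.3 / sin(57.9°) = 20.42 m
net slip = dip-slip / sin(rake) = 20.42 / sin(17.5°) = 67.91 m
rate = 67.91 m / 557 ka = 0.000122 m/yr = 0.122 mm/yr

0.122 mm/yr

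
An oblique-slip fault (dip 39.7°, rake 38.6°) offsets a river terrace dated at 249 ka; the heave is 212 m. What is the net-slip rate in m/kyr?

1.77 m/kyr

dip-slip = heave / cos(dip) = 212 / cos(39.7°) = 275.5 m
net slip = dip-slip / sin(rake) = 275.5 / sin(38.6°) = 441.7 m
rate = 441.7 m / 249 ka = 0.00177 m/yr = 1.77 m/kyr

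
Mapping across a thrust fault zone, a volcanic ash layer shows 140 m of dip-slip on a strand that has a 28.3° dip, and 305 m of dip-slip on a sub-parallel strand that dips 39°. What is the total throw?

258 m

throw_A = 140 × sin(28.3°) = 66.37 m
throw_B = 305 × sin(39°) = 191.9 m
total = 66.37 + 191.9 = 258 m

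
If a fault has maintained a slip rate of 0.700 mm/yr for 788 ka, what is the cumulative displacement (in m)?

slip = rate × time = 0.700 mm/yr × 788 ka = 552 m

552 m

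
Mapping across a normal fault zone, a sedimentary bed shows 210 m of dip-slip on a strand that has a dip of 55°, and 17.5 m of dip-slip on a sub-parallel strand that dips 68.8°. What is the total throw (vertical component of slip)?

188 m

throw_A = 210 × sin(55°) = 172 m
throw_B = 17.5 × sin(68.8°) = 16.32 m
total = 172 + 16.32 = 188 m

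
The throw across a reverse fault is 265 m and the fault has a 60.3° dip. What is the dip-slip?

305 m

dip-slip = throw / sin(dip) = 265 / sin(60.3°) = 305 m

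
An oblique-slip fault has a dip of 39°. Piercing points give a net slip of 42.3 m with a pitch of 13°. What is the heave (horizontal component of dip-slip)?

7.39 m

dip-slip = net slip × sin(rake) = 42.3 m × sin(13°) = 9.515 m
heave = dip-slip × cos(dip) = 9.515 × cos(39°) = 7.39 m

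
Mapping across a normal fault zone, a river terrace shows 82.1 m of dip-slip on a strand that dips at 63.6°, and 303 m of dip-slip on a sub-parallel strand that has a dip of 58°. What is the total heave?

197 m

heave_A = 82.1 × cos(63.6°) = 36.50 m
heave_B = 303 × cos(58°) = 160.6 m
total = 36.50 + 160.6 = 197 m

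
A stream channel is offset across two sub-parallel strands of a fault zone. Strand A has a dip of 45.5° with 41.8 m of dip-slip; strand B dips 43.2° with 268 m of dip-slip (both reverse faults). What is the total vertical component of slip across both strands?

213 m

throw_A = 41.8 × sin(45.5°) = 29.81 m
throw_B = 268 × sin(43.2°) = 183.5 m
total = 29.81 + 183.5 = 213 m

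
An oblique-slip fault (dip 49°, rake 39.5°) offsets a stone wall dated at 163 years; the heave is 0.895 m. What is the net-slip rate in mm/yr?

13.2 mm/yr

dip-slip = heave / cos(dip) = 0.895 / cos(49°) = 1.364 m
net slip = dip-slip / sin(rake) = 1.364 / sin(39.5°) = 2.145 m
rate = 2.145 m / 163 years = 0.0132 m/yr = 13.2 mm/yr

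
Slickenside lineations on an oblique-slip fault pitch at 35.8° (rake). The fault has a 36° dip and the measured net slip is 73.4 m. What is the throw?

25.2 m

dip-slip = net slip × sin(rake) = 73.4 m × sin(35.8°) = 42.94 m
throw = dip-slip × sin(dip) = 42.94 × sin(36°) = 25.2 m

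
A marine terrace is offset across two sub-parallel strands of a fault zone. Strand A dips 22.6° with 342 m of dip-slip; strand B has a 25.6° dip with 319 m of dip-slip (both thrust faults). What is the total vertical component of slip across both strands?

throw_A = 342 × sin(22.6°) = 131.4 m
throw_B = 319 × sin(25.6°) = 137.8 m
total = 131.4 + 137.8 = 269 m

269 m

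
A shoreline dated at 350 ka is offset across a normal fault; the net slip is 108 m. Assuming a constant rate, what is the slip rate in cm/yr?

0.0309 cm/yr

rate = 108 m / 350 ka = 0.000309 m/yr = 0.0309 cm/yr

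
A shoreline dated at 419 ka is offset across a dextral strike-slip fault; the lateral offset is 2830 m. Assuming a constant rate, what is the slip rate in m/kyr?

6.75 m/kyr

rate = 2830 m / 419 ka = 0.00675 m/yr = 6.75 m/kyr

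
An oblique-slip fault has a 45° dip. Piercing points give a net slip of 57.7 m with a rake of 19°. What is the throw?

13.3 m

dip-slip = net slip × sin(rake) = 57.7 m × sin(19°) = 18.79 m
throw = dip-slip × sin(dip) = 18.79 × sin(45°) = 13.3 m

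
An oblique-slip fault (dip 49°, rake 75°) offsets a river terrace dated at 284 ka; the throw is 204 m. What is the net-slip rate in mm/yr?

dip-slip = throw / sin(dip) = 204 / sin(49°) = 270.3 m
net slip = dip-slip / sin(rake) = 270.3 / sin(75°) = 279.8 m
rate = 279.8 m / 284 ka = 0.000985 m/yr = 0.985 mm/yr

0.985 mm/yr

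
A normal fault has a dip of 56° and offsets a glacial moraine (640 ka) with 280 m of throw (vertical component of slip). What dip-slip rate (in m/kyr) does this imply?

0.528 m/kyr

dip-slip = throw / sin(dip) = 280 m / sin(56°) = 337.7 m
rate = 337.7 m / 640 ka = 0.000528 m/yr = 0.528 m/kyr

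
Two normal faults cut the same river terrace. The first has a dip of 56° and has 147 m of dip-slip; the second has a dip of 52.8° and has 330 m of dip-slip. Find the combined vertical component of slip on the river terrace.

385 m

throw_A = 147 × sin(56°) = 121.9 m
throw_B = 330 × sin(52.8°) = 262.9 m
total = 121.9 + 262.9 = 385 m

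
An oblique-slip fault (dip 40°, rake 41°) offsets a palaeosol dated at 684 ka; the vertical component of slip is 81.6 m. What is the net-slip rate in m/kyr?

0.283 m/kyr

dip-slip = throw / sin(dip) = 81.6 / sin(40°) = 126.9 m
net slip = dip-slip / sin(rake) = 126.9 / sin(41°) = 193.5 m
rate = 193.5 m / 684 ka = 0.000283 m/yr = 0.283 m/kyr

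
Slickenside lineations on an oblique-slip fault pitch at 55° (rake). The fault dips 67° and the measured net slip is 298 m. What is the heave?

95.4 m

dip-slip = net slip × sin(rake) = 298 m × sin(55°) = 244.1 m
heave = dip-slip × cos(dip) = 244.1 × cos(67°) = 95.4 m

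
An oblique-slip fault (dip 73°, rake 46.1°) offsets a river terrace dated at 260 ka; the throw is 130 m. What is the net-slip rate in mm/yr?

0.726 mm/yr

dip-slip = throw / sin(dip) = 130 / sin(73°) = 135.9 m
net slip = dip-slip / sin(rake) = 135.9 / sin(46.1°) = 188.7 m
rate = 188.7 m / 260 ka = 0.000726 m/yr = 0.726 mm/yr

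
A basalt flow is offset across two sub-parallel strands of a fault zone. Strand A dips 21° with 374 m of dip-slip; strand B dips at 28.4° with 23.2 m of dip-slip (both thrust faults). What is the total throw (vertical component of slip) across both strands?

throw_A = 374 × sin(21°) = 134 m
throw_B = 23.2 × sin(28.4°) = 11.03 m
total = 134 + 11.03 = 145 m

145 m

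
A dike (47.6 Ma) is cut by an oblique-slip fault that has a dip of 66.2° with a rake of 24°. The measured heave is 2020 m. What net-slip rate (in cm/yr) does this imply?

dip-slip = heave / cos(dip) = 2020 / cos(66.2°) = 5006 m
net slip = dip-slip / sin(rake) = 5006 / sin(24°) = 12310 m
rate = 12310 m / 47.6 Ma = 0.000259 m/yr = 0.0259 cm/yr

0.0259 cm/yr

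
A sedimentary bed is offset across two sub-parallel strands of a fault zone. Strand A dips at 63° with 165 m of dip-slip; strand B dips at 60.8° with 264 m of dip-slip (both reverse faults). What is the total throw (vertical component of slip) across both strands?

377 m

throw_A = 165 × sin(63°) = 147 m
throw_B = 264 × sin(60.8°) = 230.5 m
total = 147 + 230.5 = 377 m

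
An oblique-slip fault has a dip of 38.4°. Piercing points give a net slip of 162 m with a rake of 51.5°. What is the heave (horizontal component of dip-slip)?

dip-slip = net slip × sin(rake) = 162 m × sin(51.5°) = 126.8 m
heave = dip-slip × cos(dip) = 126.8 × cos(38.4°) = 99.4 m

99.4 m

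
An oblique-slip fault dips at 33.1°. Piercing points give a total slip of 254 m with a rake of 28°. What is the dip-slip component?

119 m

dip-slip = net slip × sin(rake) = 254 m × sin(28°) = 119 m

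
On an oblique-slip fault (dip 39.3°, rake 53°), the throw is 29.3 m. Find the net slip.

57.9 m

dip-slip = throw / sin(dip) = 29.3 / sin(39.3°) = 46.26 m
net slip = dip-slip / sin(rake) = 46.26 / sin(53°) = 57.9 m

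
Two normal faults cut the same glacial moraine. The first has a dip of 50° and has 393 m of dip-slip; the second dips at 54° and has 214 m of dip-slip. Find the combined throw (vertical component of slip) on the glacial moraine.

474 m

throw_A = 393 × sin(50°) = 301.1 m
throw_B = 214 × sin(54°) = 173.1 m
total = 301.1 + 173.1 = 474 m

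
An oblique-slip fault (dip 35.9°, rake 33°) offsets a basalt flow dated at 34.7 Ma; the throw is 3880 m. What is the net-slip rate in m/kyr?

dip-slip = throw / sin(dip) = 3880 / sin(35.9°) = 6617 m
net slip = dip-slip / sin(rake) = 6617 / sin(33°) = 12150 m
rate = 12150 m / 34.7 Ma = 0.000350 m/yr = 0.350 m/kyr

0.350 m/kyr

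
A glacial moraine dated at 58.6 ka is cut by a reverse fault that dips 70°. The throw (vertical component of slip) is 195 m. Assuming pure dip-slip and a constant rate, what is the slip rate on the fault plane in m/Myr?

3540 m/Myr

dip-slip = throw / sin(dip) = 195 m / sin(70°) = 207.5 m
rate = 207.5 m / 58.6 ka = 0.00354 m/yr = 3540 m/Myr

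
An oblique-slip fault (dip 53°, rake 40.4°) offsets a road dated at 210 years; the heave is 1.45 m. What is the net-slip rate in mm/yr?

17.7 mm/yr

dip-slip = heave / cos(dip) = 1.45 / cos(53°) = 2.409 m
net slip = dip-slip / sin(rake) = 2.409 / sin(40.4°) = 3.717 m
rate = 3.717 m / 210 years = 0.0177 m/yr = 17.7 mm/yr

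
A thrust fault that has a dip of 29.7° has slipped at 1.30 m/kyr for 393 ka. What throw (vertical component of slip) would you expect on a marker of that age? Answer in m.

253 m

dip-slip = rate × time = 1.30 m/kyr × 393 ka = 510.9 m
throw = dip-slip × sin(dip) = 510.9 × sin(29.7°) = 253 m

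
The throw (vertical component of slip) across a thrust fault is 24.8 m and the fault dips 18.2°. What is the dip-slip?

dip-slip = throw / sin(dip) = 24.8 / sin(18.2°) = 79.4 m

79.4 m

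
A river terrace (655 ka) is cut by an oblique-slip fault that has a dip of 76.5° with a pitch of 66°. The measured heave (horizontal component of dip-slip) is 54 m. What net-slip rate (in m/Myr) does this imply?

387 m/Myr

dip-slip = heave / cos(dip) = 54 / cos(76.5°) = 231.3 m
net slip = dip-slip / sin(rake) = 231.3 / sin(66°) = 253.2 m
rate = 253.2 m / 655 ka = 0.000387 m/yr = 387 m/Myr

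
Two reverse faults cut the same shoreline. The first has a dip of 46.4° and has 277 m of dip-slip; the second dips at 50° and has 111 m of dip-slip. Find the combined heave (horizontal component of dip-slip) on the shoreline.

heave_A = 277 × cos(46.4°) = 191 m
heave_B = 111 × cos(50°) = 71.35 m
total = 191 + 71.35 = 262 m

262 m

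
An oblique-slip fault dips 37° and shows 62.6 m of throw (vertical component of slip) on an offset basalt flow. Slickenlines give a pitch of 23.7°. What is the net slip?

259 m

dip-slip = throw / sin(dip) = 62.6 / sin(37°) = 104 m
net slip = dip-slip / sin(rake) = 104 / sin(23.7°) = 259 m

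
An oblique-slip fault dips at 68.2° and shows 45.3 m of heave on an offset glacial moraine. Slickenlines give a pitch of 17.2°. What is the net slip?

413 m

dip-slip = heave / cos(dip) = 45.3 / cos(68.2°) = 122 m
net slip = dip-slip / sin(rake) = 122 / sin(17.2°) = 413 m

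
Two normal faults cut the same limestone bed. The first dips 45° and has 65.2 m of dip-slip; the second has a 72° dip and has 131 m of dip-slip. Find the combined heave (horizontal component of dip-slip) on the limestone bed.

86.6 m

heave_A = 65.2 × cos(45°) = 46.10 m
heave_B = 131 × cos(72°) = 40.48 m
total = 46.10 + 40.48 = 86.6 m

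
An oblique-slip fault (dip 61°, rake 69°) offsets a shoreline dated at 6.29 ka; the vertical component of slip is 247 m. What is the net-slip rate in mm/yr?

48.1 mm/yr

dip-slip = throw / sin(dip) = 247 / sin(61°) = 282.4 m
net slip = dip-slip / sin(rake) = 282.4 / sin(69°) = 302.5 m
rate = 302.5 m / 6.29 ka = 0.0481 m/yr = 48.1 mm/yr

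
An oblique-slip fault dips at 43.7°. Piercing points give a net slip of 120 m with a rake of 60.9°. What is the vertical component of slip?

dip-slip = net slip × sin(rake) = 120 m × sin(60.9°) = 104.9 m
throw = dip-slip × sin(dip) = 104.9 × sin(43.7°) = 72.4 m

72.4 m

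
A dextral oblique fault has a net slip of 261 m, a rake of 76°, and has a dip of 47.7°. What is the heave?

170 m

dip-slip = net slip × sin(rake) = 261 m × sin(76°) = 253.2 m
heave = dip-slip × cos(dip) = 253.2 × cos(47.7°) = 170 m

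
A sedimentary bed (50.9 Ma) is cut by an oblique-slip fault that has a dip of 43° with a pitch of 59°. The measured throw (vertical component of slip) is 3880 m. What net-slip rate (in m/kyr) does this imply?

dip-slip = throw / sin(dip) = 3880 / sin(43°) = 5689 m
net slip = dip-slip / sin(rake) = 5689 / sin(59°) = 6637 m
rate = 6637 m / 50.9 Ma = 0.000130 m/yr = 0.130 m/kyr

0.130 m/kyr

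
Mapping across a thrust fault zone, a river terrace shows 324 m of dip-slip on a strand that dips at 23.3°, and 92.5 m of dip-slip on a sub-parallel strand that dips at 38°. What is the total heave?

heave_A = 324 × cos(23.3°) = 297.6 m
heave_B = 92.5 × cos(38°) = 72.89 m
total = 297.6 + 72.89 = 370 m

370 m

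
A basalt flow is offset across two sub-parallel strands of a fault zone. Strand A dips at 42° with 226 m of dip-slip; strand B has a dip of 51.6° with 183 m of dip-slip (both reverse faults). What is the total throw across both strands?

throw_A = 226 × sin(42°) = 151.2 m
throw_B = 183 × sin(51.6°) = 143.4 m
total = 151.2 + 143.4 = 295 m

295 m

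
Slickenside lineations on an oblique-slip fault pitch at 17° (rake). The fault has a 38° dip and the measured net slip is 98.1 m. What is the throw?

dip-slip = net slip × sin(rake) = 98.1 m × sin(17°) = 28.68 m
throw = dip-slip × sin(dip) = 28.68 × sin(38°) = 17.7 m

17.7 m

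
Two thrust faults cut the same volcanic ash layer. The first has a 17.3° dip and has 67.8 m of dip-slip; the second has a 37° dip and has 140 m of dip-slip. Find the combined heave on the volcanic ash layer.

heave_A = 67.8 × cos(17.3°) = 64.73 m
heave_B = 140 × cos(37°) = 111.8 m
total = 64.73 + 111.8 = 177 m

177 m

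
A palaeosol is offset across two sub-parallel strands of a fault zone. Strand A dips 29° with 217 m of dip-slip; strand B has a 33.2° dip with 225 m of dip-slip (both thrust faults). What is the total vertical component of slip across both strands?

throw_A = 217 × sin(29°) = 105.2 m
throw_B = 225 × sin(33.2°) = 123.2 m
total = 105.2 + 123.2 = 228 m

228 m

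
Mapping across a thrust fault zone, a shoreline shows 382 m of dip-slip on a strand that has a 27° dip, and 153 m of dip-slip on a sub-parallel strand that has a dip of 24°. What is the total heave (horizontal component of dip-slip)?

480 m

heave_A = 382 × cos(27°) = 340.4 m
heave_B = 153 × cos(24°) = 139.8 m
total = 340.4 + 139.8 = 480 m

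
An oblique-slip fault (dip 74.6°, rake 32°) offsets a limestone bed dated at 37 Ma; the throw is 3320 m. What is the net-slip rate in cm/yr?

dip-slip = throw / sin(dip) = 3320 / sin(74.6°) = 3444 m
net slip = dip-slip / sin(rake) = 3444 / sin(32°) = 6498 m
rate = 6498 m / 37 Ma = 0.000176 m/yr = 0.0176 cm/yr

0.0176 cm/yr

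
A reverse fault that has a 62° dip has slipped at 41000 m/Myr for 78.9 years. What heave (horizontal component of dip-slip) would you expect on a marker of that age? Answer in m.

dip-slip = rate × time = 41000 m/Myr × 78.9 years = 3.235 m
heave = dip-slip × cos(dip) = 3.235 × cos(62°) = 1.52 m

1.52 m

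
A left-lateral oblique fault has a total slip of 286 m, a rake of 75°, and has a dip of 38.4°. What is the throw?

dip-slip = net slip × sin(rake) = 286 m × sin(75°) = 276.3 m
throw = dip-slip × sin(dip) = 276.3 × sin(38.4°) = 172 m

172 m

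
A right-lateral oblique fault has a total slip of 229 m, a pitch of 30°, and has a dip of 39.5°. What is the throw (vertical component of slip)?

dip-slip = net slip × sin(rake) = 229 m × sin(30°) = 114.5 m
throw = dip-slip × sin(dip) = 114.5 × sin(39.5°) = 72.8 m

72.8 m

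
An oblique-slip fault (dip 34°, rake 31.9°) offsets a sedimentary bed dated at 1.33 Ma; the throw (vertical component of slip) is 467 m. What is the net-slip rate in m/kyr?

1.19 m/kyr

dip-slip = throw / sin(dip) = 467 / sin(34°) = 835.1 m
net slip = dip-slip / sin(rake) = 835.1 / sin(31.9°) = 1580 m
rate = 1580 m / 1.33 Ma = 0.00119 m/yr = 1.19 m/kyr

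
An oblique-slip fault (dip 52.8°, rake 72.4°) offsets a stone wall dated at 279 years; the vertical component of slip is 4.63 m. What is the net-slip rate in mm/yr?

21.9 mm/yr

dip-slip = throw / sin(dip) = 4.63 / sin(52.8°) = 5.813 m
net slip = dip-slip / sin(rake) = 5.813 / sin(72.4°) = 6.098 m
rate = 6.098 m / 279 years = 0.0219 m/yr = 21.9 mm/yr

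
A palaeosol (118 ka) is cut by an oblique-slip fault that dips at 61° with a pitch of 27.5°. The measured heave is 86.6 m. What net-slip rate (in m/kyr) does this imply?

3.28 m/kyr

dip-slip = heave / cos(dip) = 86.6 / cos(61°) = 178.6 m
net slip = dip-slip / sin(rake) = 178.6 / sin(27.5°) = 386.8 m
rate = 386.8 m / 118 ka = 0.00328 m/yr = 3.28 m/kyr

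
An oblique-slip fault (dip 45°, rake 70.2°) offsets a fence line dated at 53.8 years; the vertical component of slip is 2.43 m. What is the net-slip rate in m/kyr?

67.9 m/kyr

dip-slip = throw / sin(dip) = 2.43 / sin(45°) = 3.437 m
net slip = dip-slip / sin(rake) = 3.437 / sin(70.2°) = 3.652 m
rate = 3.652 m / 53.8 years = 0.0679 m/yr = 67.9 m/kyr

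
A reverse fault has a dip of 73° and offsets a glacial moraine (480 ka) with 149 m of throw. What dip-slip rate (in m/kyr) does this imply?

dip-slip = throw / sin(dip) = 149 m / sin(73°) = 155.8 m
rate = 155.8 m / 480 ka = 0.000325 m/yr = 0.325 m/kyr

0.325 m/kyr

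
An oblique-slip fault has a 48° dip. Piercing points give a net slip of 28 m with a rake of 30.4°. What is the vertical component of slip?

dip-slip = net slip × sin(rake) = 28 m × sin(30.4°) = 14.17 m
throw = dip-slip × sin(dip) = 14.17 × sin(48°) = 10.5 m

10.5 m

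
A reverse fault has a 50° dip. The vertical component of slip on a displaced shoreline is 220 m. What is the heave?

185 m

heave = throw / tan(dip) = 220 / tan(50°) = 185 m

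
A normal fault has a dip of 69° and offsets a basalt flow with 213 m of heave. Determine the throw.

throw = heave × tan(dip) = 213 × tan(69°) = 555 m

555 m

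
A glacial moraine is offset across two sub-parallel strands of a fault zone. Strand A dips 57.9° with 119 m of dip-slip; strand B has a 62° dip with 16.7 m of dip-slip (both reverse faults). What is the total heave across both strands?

71.1 m

heave_A = 119 × cos(57.9°) = 63.24 m
heave_B = 16.7 × cos(62°) = 7.840 m
total = 63.24 + 7.840 = 71.1 m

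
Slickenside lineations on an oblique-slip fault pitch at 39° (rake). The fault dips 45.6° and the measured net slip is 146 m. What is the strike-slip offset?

113 m

strike-slip = net slip × cos(rake) = 146 m × cos(39°) = 113 m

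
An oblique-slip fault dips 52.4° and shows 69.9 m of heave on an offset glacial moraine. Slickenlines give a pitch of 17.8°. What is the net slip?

375 m

dip-slip = heave / cos(dip) = 69.9 / cos(52.4°) = 114.6 m
net slip = dip-slip / sin(rake) = 114.6 / sin(17.8°) = 375 m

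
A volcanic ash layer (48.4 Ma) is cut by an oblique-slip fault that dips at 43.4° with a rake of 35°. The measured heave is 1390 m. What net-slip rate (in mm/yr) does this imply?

dip-slip = heave / cos(dip) = 1390 / cos(43.4°) = 1913 m
net slip = dip-slip / sin(rake) = 1913 / sin(35°) = 3335 m
rate = 3335 m / 48.4 Ma = 0.0000689 m/yr = 0.0689 mm/yr

0.0689 mm/yr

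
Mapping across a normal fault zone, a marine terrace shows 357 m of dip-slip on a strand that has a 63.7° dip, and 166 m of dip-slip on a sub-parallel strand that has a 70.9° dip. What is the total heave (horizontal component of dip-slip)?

heave_A = 357 × cos(63.7°) = 158.2 m
heave_B = 166 × cos(70.9°) = 54.32 m
total = 158.2 + 54.32 = 212 m

212 m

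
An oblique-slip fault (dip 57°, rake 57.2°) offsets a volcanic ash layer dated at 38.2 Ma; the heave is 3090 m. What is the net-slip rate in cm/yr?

dip-slip = heave / cos(dip) = 3090 / cos(57°) = 5673 m
net slip = dip-slip / sin(rake) = 5673 / sin(57.2°) = 6750 m
rate = 6750 m / 38.2 Ma = 0.000177 m/yr = 0.0177 cm/yr

0.0177 cm/yr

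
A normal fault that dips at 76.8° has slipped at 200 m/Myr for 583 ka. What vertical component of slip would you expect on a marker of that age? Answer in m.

114 m

dip-slip = rate × time = 200 m/Myr × 583 ka = 116.6 m
throw = dip-slip × sin(dip) = 116.6 × sin(76.8°) = 114 m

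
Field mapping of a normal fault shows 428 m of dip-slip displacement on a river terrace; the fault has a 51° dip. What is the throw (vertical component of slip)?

333 m

throw = dip-slip × sin(dip) = 428 m × sin(51°) = 333 m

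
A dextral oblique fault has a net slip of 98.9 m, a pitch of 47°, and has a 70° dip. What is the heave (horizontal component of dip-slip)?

dip-slip = net slip × sin(rake) = 98.9 m × sin(47°) = 72.33 m
heave = dip-slip × cos(dip) = 72.33 × cos(70°) = 24.7 m

24.7 m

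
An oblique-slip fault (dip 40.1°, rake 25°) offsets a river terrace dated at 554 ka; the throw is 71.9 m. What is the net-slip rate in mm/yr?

dip-slip = throw / sin(dip) = 71.9 / sin(40.1°) = 111.6 m
net slip = dip-slip / sin(rake) = 111.6 / sin(25°) = 264.1 m
rate = 264.1 m / 554 ka = 0.000477 m/yr = 0.477 mm/yr

0.477 mm/yr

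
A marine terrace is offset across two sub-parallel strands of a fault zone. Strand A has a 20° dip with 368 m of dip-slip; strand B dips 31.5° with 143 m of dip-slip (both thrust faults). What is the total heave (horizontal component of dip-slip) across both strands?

heave_A = 368 × cos(20°) = 345.8 m
heave_B = 143 × cos(31.5°) = 121.9 m
total = 345.8 + 121.9 = 468 m

468 m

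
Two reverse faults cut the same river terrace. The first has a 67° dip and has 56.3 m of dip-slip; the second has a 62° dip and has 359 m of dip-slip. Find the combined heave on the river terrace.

heave_A = 56.3 × cos(67°) = 22 m
heave_B = 359 × cos(62°) = 168.5 m
total = 22 + 168.5 = 191 m

191 m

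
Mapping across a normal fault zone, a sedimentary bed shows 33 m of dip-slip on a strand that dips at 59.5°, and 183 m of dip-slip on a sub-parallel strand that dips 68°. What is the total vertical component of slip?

198 m

throw_A = 33 × sin(59.5°) = 28.43 m
throw_B = 183 × sin(68°) = 169.7 m
total = 28.43 + 169.7 = 198 m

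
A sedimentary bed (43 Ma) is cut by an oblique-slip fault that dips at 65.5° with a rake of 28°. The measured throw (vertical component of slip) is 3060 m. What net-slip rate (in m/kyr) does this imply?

0.167 m/kyr

dip-slip = throw / sin(dip) = 3060 / sin(65.5°) = 3363 m
net slip = dip-slip / sin(rake) = 3363 / sin(28°) = 7163 m
rate = 7163 m / 43 Ma = 0.000167 m/yr = 0.167 m/kyr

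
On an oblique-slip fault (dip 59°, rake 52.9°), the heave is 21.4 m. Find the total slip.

dip-slip = heave / cos(dip) = 21.4 / cos(59°) = 41.55 m
net slip = dip-slip / sin(rake) = 41.55 / sin(52.9°) = 52.1 m

52.1 m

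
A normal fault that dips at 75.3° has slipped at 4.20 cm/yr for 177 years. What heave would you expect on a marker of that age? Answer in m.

1.89 m

dip-slip = rate × time = 4.20 cm/yr × 177 years = 7.434 m
heave = dip-slip × cos(dip) = 7.434 × cos(75.3°) = 1.89 m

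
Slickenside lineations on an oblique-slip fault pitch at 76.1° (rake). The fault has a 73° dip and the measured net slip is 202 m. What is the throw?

dip-slip = net slip × sin(rake) = 202 m × sin(76.1°) = 196.1 m
throw = dip-slip × sin(dip) = 196.1 × sin(73°) = 188 m

188 m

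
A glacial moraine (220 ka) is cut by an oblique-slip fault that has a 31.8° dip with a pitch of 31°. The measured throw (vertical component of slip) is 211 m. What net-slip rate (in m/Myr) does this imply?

dip-slip = throw / sin(dip) = 211 / sin(31.8°) = 400.4 m
net slip = dip-slip / sin(rake) = 400.4 / sin(31°) = 777.4 m
rate = 777.4 m / 220 ka = 0.00353 m/yr = 3530 m/Myr

3530 m/Myr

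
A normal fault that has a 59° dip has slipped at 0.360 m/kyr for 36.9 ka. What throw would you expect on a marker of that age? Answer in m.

11.4 m

dip-slip = rate × time = 0.360 m/kyr × 36.9 ka = 13.28 m
throw = dip-slip × sin(dip) = 13.28 × sin(59°) = 11.4 m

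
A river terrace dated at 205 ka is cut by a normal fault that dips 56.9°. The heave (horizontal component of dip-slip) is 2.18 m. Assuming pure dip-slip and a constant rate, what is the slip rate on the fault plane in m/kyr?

0.0195 m/kyr

dip-slip = heave / cos(dip) = 2.18 m / cos(56.9°) = 3.992 m
rate = 3.992 m / 205 ka = 0.0000195 m/yr = 0.0195 m/kyr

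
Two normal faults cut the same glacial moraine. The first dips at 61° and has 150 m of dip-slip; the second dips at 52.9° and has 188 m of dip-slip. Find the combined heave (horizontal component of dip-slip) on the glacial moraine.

heave_A = 150 × cos(61°) = 72.72 m
heave_B = 188 × cos(52.9°) = 113.4 m
total = 72.72 + 113.4 = 186 m

186 m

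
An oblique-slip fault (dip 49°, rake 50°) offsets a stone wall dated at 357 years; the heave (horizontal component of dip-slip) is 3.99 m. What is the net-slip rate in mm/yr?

dip-slip = heave / cos(dip) = 3.99 / cos(49°) = 6.082 m
net slip = dip-slip / sin(rake) = 6.082 / sin(50°) = 7.939 m
rate = 7.939 m / 357 years = 0.0222 m/yr = 22.2 mm/yr

22.2 mm/yr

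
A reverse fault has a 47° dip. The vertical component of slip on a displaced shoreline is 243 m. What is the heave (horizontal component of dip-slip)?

heave = throw / tan(dip) = 243 / tan(47°) = 227 m

227 m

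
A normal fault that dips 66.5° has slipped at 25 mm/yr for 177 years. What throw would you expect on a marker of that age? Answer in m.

4.06 m

dip-slip = rate × time = 25 mm/yr × 177 years = 4.425 m
throw = dip-slip × sin(dip) = 4.425 × sin(66.5°) = 4.06 m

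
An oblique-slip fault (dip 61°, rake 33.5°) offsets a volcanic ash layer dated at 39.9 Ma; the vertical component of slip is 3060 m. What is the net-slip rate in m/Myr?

159 m/Myr

dip-slip = throw / sin(dip) = 3060 / sin(61°) = 3499 m
net slip = dip-slip / sin(rake) = 3499 / sin(33.5°) = 6339 m
rate = 6339 m / 39.9 Ma = 0.000159 m/yr = 159 m/Myr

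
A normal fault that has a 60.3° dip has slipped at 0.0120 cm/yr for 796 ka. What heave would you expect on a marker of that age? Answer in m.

dip-slip = rate × time = 0.0120 cm/yr × 796 ka = 95.52 m
heave = dip-slip × cos(dip) = 95.52 × cos(60.3°) = 47.3 m

47.3 m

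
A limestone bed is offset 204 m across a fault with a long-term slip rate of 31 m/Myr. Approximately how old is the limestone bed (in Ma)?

age = offset / rate = 204 m / (31 m/Myr) = 6.58e+06 yr = 6.58 Ma

6.58 Ma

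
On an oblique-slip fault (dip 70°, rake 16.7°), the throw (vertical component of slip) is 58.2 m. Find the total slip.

216 m

dip-slip = throw / sin(dip) = 58.2 / sin(70°) = 61.94 m
net slip = dip-slip / sin(rake) = 61.94 / sin(16.7°) = 216 m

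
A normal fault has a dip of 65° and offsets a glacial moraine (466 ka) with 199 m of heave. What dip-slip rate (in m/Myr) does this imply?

dip-slip = heave / cos(dip) = 199 m / cos(65°) = 470.9 m
rate = 470.9 m / 466 ka = 0.00101 m/yr = 1010 m/Myr

1010 m/Myr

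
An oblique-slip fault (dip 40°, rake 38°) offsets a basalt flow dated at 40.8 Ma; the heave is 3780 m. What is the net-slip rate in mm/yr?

dip-slip = heave / cos(dip) = 3780 / cos(40°) = 4934 m
net slip = dip-slip / sin(rake) = 4934 / sin(38°) = 8015 m
rate = 8015 m / 40.8 Ma = 0.000196 m/yr = 0.196 mm/yr

0.196 mm/yr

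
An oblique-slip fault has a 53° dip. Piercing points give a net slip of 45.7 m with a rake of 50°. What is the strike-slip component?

strike-slip = net slip × cos(rake) = 45.7 m × cos(50°) = 29.4 m

29.4 m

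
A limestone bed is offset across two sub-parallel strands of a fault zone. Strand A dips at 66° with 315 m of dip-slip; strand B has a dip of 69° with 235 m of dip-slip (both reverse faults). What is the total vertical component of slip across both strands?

throw_A = 315 × sin(66°) = 287.8 m
throw_B = 235 × sin(69°) = 219.4 m
total = 287.8 + 219.4 = 507 m

507 m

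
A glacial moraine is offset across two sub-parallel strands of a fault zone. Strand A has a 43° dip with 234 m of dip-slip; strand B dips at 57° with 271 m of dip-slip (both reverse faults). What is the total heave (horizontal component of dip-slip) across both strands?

heave_A = 234 × cos(43°) = 171.1 m
heave_B = 271 × cos(57°) = 147.6 m
total = 171.1 + 147.6 = 319 m

319 m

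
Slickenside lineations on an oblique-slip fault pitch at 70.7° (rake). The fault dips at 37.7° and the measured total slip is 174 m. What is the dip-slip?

dip-slip = net slip × sin(rake) = 174 m × sin(70.7°) = 164 m

164 m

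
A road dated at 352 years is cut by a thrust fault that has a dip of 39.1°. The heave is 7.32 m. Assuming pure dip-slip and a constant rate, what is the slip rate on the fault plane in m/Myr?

dip-slip = heave / cos(dip) = 7.32 m / cos(39.1°) = 9.432 m
rate = 9.432 m / 352 years = 0.0268 m/yr = 26800 m/Myr

26800 m/Myr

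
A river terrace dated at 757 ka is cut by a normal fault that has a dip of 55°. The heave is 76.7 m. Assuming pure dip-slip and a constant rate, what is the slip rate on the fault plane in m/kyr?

dip-slip = heave / cos(dip) = 76.7 m / cos(55°) = 133.7 m
rate = 133.7 m / 757 ka = 0.000177 m/yr = 0.177 m/kyr

0.177 m/kyr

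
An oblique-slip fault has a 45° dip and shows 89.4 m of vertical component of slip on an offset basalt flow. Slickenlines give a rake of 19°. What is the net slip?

dip-slip = throw / sin(dip) = 89.4 / sin(45°) = 126.4 m
net slip = dip-slip / sin(rake) = 126.4 / sin(19°) = 388 m

388 m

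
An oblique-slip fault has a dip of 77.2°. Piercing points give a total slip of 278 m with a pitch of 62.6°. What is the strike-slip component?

128 m

strike-slip = net slip × cos(rake) = 278 m × cos(62.6°) = 128 m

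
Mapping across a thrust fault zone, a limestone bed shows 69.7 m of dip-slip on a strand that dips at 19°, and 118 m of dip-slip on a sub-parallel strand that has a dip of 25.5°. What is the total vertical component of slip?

throw_A = 69.7 × sin(19°) = 22.69 m
throw_B = 118 × sin(25.5°) = 50.80 m
total = 22.69 + 50.80 = 73.5 m

73.5 m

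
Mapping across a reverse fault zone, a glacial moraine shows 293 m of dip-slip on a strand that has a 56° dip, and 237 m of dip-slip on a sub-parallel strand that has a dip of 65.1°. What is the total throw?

458 m

throw_A = 293 × sin(56°) = 242.9 m
throw_B = 237 × sin(65.1°) = 215 m
total = 242.9 + 215 = 458 m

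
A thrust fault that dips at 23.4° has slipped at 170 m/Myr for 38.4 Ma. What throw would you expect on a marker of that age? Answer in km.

dip-slip = rate × time = 170 m/Myr × 38.4 Ma = 6528 m
throw = dip-slip × sin(dip) = 6528 × sin(23.4°) = 2590 m = 2.59 km

2.59 km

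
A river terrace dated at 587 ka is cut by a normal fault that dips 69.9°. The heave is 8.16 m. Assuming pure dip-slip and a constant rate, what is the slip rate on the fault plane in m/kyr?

dip-slip = heave / cos(dip) = 8.16 m / cos(69.9°) = 23.74 m
rate = 23.74 m / 587 ka = 0.0000405 m/yr = 0.0405 m/kyr

0.0405 m/kyr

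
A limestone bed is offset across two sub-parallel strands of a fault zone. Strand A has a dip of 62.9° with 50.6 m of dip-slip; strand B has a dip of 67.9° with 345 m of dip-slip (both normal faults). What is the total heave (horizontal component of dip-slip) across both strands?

heave_A = 50.6 × cos(62.9°) = 23.05 m
heave_B = 345 × cos(67.9°) = 129.8 m
total = 23.05 + 129.8 = 153 m

153 m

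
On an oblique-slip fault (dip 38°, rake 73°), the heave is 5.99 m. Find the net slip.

dip-slip = heave / cos(dip) = 5.99 / cos(38°) = 7.601 m
net slip = dip-slip / sin(rake) = 7.601 / sin(73°) = 7.95 m

7.95 m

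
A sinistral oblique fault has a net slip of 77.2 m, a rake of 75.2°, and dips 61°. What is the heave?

dip-slip = net slip × sin(rake) = 77.2 m × sin(75.2°) = 74.64 m
heave = dip-slip × cos(dip) = 74.64 × cos(61°) = 36.2 m

36.2 m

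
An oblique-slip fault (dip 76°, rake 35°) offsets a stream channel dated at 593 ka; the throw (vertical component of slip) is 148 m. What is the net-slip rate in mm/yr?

dip-slip = throw / sin(dip) = 148 / sin(76°) = 152.5 m
net slip = dip-slip / sin(rake) = 152.5 / sin(35°) = 265.9 m
rate = 265.9 m / 593 ka = 0.000448 m/yr = 0.448 mm/yr

0.448 mm/yr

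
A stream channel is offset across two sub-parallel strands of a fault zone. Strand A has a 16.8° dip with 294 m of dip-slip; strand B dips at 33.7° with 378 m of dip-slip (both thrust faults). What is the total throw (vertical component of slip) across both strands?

295 m

throw_A = 294 × sin(16.8°) = 84.98 m
throw_B = 378 × sin(33.7°) = 209.7 m
total = 84.98 + 209.7 = 295 m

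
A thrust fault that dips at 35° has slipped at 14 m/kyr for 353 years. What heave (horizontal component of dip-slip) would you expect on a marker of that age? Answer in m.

4.05 m

dip-slip = rate × time = 14 m/kyr × 353 years = 4.942 m
heave = dip-slip × cos(dip) = 4.942 × cos(35°) = 4.05 m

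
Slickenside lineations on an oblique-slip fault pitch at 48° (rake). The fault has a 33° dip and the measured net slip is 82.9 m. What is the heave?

dip-slip = net slip × sin(rake) = 82.9 m × sin(48°) = 61.61 m
heave = dip-slip × cos(dip) = 61.61 × cos(33°) = 51.7 m

51.7 m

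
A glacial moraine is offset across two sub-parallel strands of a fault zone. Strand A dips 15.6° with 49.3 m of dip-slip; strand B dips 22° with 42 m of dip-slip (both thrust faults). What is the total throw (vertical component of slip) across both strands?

throw_A = 49.3 × sin(15.6°) = 13.26 m
throw_B = 42 × sin(22°) = 15.73 m
total = 13.26 + 15.73 = 29 m

29 m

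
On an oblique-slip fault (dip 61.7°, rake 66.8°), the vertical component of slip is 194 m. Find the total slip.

240 m

dip-slip = throw / sin(dip) = 194 / sin(61.7°) = 220.3 m
net slip = dip-slip / sin(rake) = 220.3 / sin(66.8°) = 240 m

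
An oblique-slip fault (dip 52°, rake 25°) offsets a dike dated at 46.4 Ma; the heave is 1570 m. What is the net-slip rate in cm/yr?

0.0130 cm/yr

dip-slip = heave / cos(dip) = 1570 / cos(52°) = 2550 m
net slip = dip-slip / sin(rake) = 2550 / sin(25°) = 6034 m
rate = 6034 m / 46.4 Ma = 0.000130 m/yr = 0.0130 cm/yr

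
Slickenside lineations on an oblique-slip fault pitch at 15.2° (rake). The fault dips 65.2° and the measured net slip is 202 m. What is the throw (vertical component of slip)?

48.1 m

dip-slip = net slip × sin(rake) = 202 m × sin(15.2°) = 52.96 m
throw = dip-slip × sin(dip) = 52.96 × sin(65.2°) = 48.1 m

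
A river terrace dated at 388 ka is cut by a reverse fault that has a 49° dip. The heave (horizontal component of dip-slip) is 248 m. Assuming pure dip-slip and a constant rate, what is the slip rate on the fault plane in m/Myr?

dip-slip = heave / cos(dip) = 248 m / cos(49°) = 378 m
rate = 378 m / 388 ka = 0.000974 m/yr = 974 m/Myr

974 m/Myr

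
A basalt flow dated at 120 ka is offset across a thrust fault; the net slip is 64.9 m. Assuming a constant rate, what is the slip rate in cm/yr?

rate = 64.9 m / 120 ka = 0.000541 m/yr = 0.0541 cm/yr

0.0541 cm/yr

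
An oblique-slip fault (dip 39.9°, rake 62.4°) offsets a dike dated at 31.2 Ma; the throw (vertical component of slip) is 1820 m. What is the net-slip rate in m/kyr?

0.103 m/kyr

dip-slip = throw / sin(dip) = 1820 / sin(39.9°) = 2837 m
net slip = dip-slip / sin(rake) = 2837 / sin(62.4°) = 3202 m
rate = 3202 m / 31.2 Ma = 0.000103 m/yr = 0.103 m/kyr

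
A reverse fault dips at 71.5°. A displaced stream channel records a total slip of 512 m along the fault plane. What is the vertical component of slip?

486 m

throw = dip-slip × sin(dip) = 512 m × sin(71.5°) = 486 m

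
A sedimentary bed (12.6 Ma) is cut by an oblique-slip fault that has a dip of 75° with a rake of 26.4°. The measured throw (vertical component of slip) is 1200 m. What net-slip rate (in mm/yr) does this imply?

0.222 mm/yr

dip-slip = throw / sin(dip) = 1200 / sin(75°) = 1242 m
net slip = dip-slip / sin(rake) = 1242 / sin(26.4°) = 2794 m
rate = 2794 m / 12.6 Ma = 0.000222 m/yr = 0.222 mm/yr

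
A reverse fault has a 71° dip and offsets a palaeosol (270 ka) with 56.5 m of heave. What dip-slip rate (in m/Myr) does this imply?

dip-slip = heave / cos(dip) = 56.5 m / cos(71°) = 173.5 m
rate = 173.5 m / 270 ka = 0.000643 m/yr = 643 m/Myr

643 m/Myr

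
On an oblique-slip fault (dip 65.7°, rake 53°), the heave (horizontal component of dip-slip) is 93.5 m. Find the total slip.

284 m

dip-slip = heave / cos(dip) = 93.5 / cos(65.7°) = 227.2 m
net slip = dip-slip / sin(rake) = 227.2 / sin(53°) = 284 m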